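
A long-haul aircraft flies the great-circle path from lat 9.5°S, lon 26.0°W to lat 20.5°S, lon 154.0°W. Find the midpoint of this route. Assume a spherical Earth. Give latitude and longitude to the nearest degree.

≈ lat 31°S, lon 87°W

The haversine formula gives a central angle δ ≈ 2.107 rad (120.7°) between the endpoints.
Interpolate at f = 1/2 with slerp weights a = sin((1−f)δ)/sin δ ≈ 1.011, b = sin(fδ)/sin δ ≈ 1.011.
p = a·p₁ + b·p₂ ≈ (0.045, -0.852, -0.521); φ = arcsin(p_z) ≈ -31.40°, λ = atan2(p_y, p_x) ≈ -86.97°.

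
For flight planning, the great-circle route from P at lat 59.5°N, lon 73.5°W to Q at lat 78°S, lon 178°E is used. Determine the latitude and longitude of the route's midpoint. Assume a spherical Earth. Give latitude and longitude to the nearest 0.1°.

≈ lat 13.5°S, lon 97.6°W

Write both endpoints as unit vectors p₁, p₂ with components (cos φ cos λ, cos φ sin λ, sin φ).
The central angle between the endpoints is δ = arccos(p₁·p₂) ≈ 2.639 rad (151.2°).
Interpolate at f = 1/2 with slerp weights a = sin((1−f)δ)/sin δ ≈ 2.010, b = sin(fδ)/sin δ ≈ 2.010.
p = a·p₁ + b·p₂ ≈ (-0.128, -0.964, -0.234); φ = arcsin(p_z) ≈ -13.55°, λ = atan2(p_y, p_x) ≈ -97.56°.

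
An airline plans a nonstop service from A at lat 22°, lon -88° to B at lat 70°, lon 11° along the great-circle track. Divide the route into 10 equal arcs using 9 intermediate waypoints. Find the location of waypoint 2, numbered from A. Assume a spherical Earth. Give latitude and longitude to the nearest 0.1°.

≈ lat 35.4°, lon -81.8°

The haversine formula gives a central angle δ ≈ 1.264 rad (72.4°) between the endpoints.
Interpolate at f = 2/10 with slerp weights a = sin((1−f)δ)/sin δ ≈ 0.889, b = sin(fδ)/sin δ ≈ 0.262.
p = a·p₁ + b·p₂ ≈ (0.117, -0.807, 0.579); φ = arcsin(p_z) ≈ 35.41°, λ = atan2(p_y, p_x) ≈ -81.76°.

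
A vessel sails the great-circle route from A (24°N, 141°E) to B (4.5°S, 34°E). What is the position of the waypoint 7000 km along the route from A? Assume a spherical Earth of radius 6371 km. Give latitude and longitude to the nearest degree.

≈ (13°N, 75°E)

From cos δ = sin φ₁ sin φ₂ + cos φ₁ cos φ₂ cos Δλ, the central angle is δ ≈ 1.874 rad (107.3°). The total great-circle distance is δ·R ≈ 1.874 × 6371 ≈ 11937 km, so the target fraction is f = 7000/11937 ≈ 0.586.
Interpolate at f ≈ 0.586 with slerp weights a = sin((1−f)δ)/sin δ ≈ 0.733, b = sin(fδ)/sin δ ≈ 0.933.
p = a·p₁ + b·p₂ ≈ (0.251, 0.942, 0.225); φ = arcsin(p_z) ≈ 13.00°, λ = atan2(p_y, p_x) ≈ 75.08°.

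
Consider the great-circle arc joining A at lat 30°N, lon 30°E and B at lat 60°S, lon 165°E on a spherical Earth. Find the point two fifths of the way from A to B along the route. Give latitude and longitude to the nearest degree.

Write both endpoints as unit vectors p₁, p₂ with components (cos φ cos λ, cos φ sin λ, sin φ).
The central angle between the endpoints is δ = arccos(p₁·p₂) ≈ 2.403 rad (137.7°).
Interpolate at f = 2/5 with slerp weights a = sin((1−f)δ)/sin δ ≈ 1.472, b = sin(fδ)/sin δ ≈ 1.217.
p = a·p₁ + b·p₂ ≈ (0.516, 0.795, -0.318); φ = arcsin(p_z) ≈ -18.54°, λ = atan2(p_y, p_x) ≈ 57.00°.

≈ lat 19°S, lon 57°E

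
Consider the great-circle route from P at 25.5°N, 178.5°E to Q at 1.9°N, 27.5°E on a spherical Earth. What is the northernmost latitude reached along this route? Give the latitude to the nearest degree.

≈ 46°N

The great circle lies in the plane with unit normal n̂ = (p₁ × p₂)/|p₁ × p₂|.
Here n̂_z ≈ -0.692; the vertex latitude is φ_max = arccos|n̂_z| ≈ 46.2°.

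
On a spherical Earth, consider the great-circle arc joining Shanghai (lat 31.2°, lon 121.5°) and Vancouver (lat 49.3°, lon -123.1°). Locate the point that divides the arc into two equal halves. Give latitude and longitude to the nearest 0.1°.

Convert each endpoint to a unit vector on the sphere (x = cos φ cos λ, y = cos φ sin λ, z = sin φ).
The central angle between the endpoints is δ = arccos(p₁·p₂) ≈ 1.417 rad (81.2°).
Interpolate at f = 1/2 with slerp weights a = sin((1−f)δ)/sin δ ≈ 0.658, b = sin(fδ)/sin δ ≈ 0.658.
p = a·p₁ + b·p₂ ≈ (-0.529, 0.121, 0.840); φ = arcsin(p_z) ≈ 57.16°, λ = atan2(p_y, p_x) ≈ 167.16°.

≈ lat 57.2°, lon 167.2°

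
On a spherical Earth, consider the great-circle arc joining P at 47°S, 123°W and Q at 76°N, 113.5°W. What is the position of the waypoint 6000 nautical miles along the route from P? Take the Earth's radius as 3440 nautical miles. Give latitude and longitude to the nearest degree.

≈ 53°N, 119°W

The haversine formula gives a central angle δ ≈ 2.149 rad (123.2°) between the endpoints. The total great-circle distance is δ·R ≈ 2.149 × 3440 ≈ 7394 nmi, so the target fraction is f = 6000/7394 ≈ 0.811.
Interpolate at f ≈ 0.811 with slerp weights a = sin((1−f)δ)/sin δ ≈ 0.471, b = sin(fδ)/sin δ ≈ 1.177.
p = a·p₁ + b·p₂ ≈ (-0.288, -0.530, 0.797); φ = arcsin(p_z) ≈ 52.86°, λ = atan2(p_y, p_x) ≈ -118.54°.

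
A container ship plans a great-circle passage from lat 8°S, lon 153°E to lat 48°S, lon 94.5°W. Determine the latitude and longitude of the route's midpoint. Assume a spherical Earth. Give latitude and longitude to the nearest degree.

Convert each endpoint to a unit vector on the sphere (x = cos φ cos λ, y = cos φ sin λ, z = sin φ).
The central angle between the endpoints is δ = arccos(p₁·p₂) ≈ 1.722 rad (98.6°).
Interpolate at f = 1/2 with slerp weights a = sin((1−f)δ)/sin δ ≈ 0.767, b = sin(fδ)/sin δ ≈ 0.767.
p = a·p₁ + b·p₂ ≈ (-0.717, -0.167, -0.677); φ = arcsin(p_z) ≈ -42.59°, λ = atan2(p_y, p_x) ≈ -166.90°.

≈ lat 43°S, lon 167°W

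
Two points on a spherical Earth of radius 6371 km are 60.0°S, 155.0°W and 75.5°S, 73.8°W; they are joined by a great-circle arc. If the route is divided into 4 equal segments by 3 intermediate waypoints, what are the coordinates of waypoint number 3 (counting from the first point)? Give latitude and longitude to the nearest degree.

Write both endpoints as unit vectors p₁, p₂ with components (cos φ cos λ, cos φ sin λ, sin φ).
The central angle between the endpoints is δ = arccos(p₁·p₂) ≈ 0.540 rad (31.0°).
Interpolate at f = 3/4 with slerp weights a = sin((1−f)δ)/sin δ ≈ 0.262, b = sin(fδ)/sin δ ≈ 0.766.
p = a·p₁ + b·p₂ ≈ (-0.065, -0.240, -0.969); φ = arcsin(p_z) ≈ -75.62°, λ = atan2(p_y, p_x) ≈ -105.20°.

≈ 76°S, 105°W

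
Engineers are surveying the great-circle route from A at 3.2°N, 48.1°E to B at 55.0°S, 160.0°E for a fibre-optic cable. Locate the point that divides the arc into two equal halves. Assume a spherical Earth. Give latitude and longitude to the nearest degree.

Convert each endpoint to a unit vector on the sphere (x = cos φ cos λ, y = cos φ sin λ, z = sin φ).
The central angle between the endpoints is δ = arccos(p₁·p₂) ≈ 1.833 rad (105.0°).
Interpolate at f = 1/2 with slerp weights a = sin((1−f)δ)/sin δ ≈ 0.822, b = sin(fδ)/sin δ ≈ 0.822.
p = a·p₁ + b·p₂ ≈ (0.105, 0.772, -0.627); φ = arcsin(p_z) ≈ -38.84°, λ = atan2(p_y, p_x) ≈ 82.25°.

≈ 39°S, 82°E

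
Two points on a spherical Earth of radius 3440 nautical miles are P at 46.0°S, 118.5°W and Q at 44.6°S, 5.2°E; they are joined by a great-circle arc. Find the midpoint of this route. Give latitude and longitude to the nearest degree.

Convert each endpoint to a unit vector on the sphere (x = cos φ cos λ, y = cos φ sin λ, z = sin φ).
The central angle between the endpoints is δ = arccos(p₁·p₂) ≈ 1.338 rad (76.7°).
Interpolate at f = 1/2 with slerp weights a = sin((1−f)δ)/sin δ ≈ 0.637, b = sin(fδ)/sin δ ≈ 0.637.
p = a·p₁ + b·p₂ ≈ (0.241, -0.348, -0.906); φ = arcsin(p_z) ≈ -64.97°, λ = atan2(p_y, p_x) ≈ -55.33°.

≈ 65°S, 55°W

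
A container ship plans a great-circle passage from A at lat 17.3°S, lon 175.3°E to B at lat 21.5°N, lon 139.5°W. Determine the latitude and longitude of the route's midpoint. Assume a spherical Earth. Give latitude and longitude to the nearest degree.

Convert each endpoint to a unit vector on the sphere (x = cos φ cos λ, y = cos φ sin λ, z = sin φ).
The central angle between the endpoints is δ = arccos(p₁·p₂) ≈ 1.028 rad (58.9°).
Interpolate at f = 1/2 with slerp weights a = sin((1−f)δ)/sin δ ≈ 0.574, b = sin(fδ)/sin δ ≈ 0.574.
p = a·p₁ + b·p₂ ≈ (-0.952, -0.302, 0.040); φ = arcsin(p_z) ≈ 2.27°, λ = atan2(p_y, p_x) ≈ -162.41°.

≈ lat 2°N, lon 162°W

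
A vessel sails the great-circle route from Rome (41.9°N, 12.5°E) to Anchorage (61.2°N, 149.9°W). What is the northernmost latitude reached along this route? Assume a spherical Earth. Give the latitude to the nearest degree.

≈ 84°N

The great circle lies in the plane with unit normal n̂ = (p₁ × p₂)/|p₁ × p₂|.
Here n̂_z ≈ -0.112; the vertex latitude is φ_max = arccos|n̂_z| ≈ 83.6°.
Check via Clairaut: cos φ_max = |cos φ₁| · sin C = cos(41.9°)·sin(8.6°) ≈ 0.112, again giving ≈ 83.6°.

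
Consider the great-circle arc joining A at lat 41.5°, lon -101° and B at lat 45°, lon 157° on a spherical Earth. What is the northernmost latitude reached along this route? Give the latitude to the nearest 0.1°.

The great circle lies in the plane with unit normal n̂ = (p₁ × p₂)/|p₁ × p₂|.
Here n̂_z ≈ -0.555; the vertex latitude is φ_max = arccos|n̂_z| ≈ 56.3°.

≈ 56.3°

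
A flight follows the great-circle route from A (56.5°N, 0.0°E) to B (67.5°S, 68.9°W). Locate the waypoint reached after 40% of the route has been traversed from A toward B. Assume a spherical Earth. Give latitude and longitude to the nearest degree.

≈ (6°N, 24°W)

The haversine formula gives a central angle δ ≈ 2.338 rad (134.0°) between the endpoints.
Interpolate at f = 0.40 with slerp weights a = sin((1−f)δ)/sin δ ≈ 1.370, b = sin(fδ)/sin δ ≈ 1.118.
p = a·p₁ + b·p₂ ≈ (0.910, -0.399, 0.109); φ = arcsin(p_z) ≈ 6.27°, λ = atan2(p_y, p_x) ≈ -23.68°.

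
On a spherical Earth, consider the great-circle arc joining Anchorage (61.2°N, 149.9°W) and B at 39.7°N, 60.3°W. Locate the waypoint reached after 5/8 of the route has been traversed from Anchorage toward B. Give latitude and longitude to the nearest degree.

Convert each endpoint to a unit vector on the sphere (x = cos φ cos λ, y = cos φ sin λ, z = sin φ).
The central angle between the endpoints is δ = arccos(p₁·p₂) ≈ 0.974 rad (55.8°).
Interpolate at f = 5/8 with slerp weights a = sin((1−f)δ)/sin δ ≈ 0.432, b = sin(fδ)/sin δ ≈ 0.691.
p = a·p₁ + b·p₂ ≈ (0.084, -0.566, 0.820); φ = arcsin(p_z) ≈ 55.08°, λ = atan2(p_y, p_x) ≈ -81.61°.

≈ 55°N, 82°W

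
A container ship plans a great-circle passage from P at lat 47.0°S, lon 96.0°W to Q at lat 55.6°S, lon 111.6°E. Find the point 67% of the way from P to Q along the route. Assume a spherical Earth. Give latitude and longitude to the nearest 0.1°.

≈ lat 76.6°S, lon 147.7°E

Convert each endpoint to a unit vector on the sphere (x = cos φ cos λ, y = cos φ sin λ, z = sin φ).
The central angle between the endpoints is δ = arccos(p₁·p₂) ≈ 1.306 rad (74.8°).
Interpolate at f = 0.67 with slerp weights a = sin((1−f)δ)/sin δ ≈ 0.433, b = sin(fδ)/sin δ ≈ 0.795.
p = a·p₁ + b·p₂ ≈ (-0.196, 0.124, -0.973); φ = arcsin(p_z) ≈ -76.57°, λ = atan2(p_y, p_x) ≈ 147.68°.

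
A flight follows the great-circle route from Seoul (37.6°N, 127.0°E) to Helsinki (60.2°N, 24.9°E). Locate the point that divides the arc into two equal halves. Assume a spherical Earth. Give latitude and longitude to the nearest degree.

From cos δ = sin φ₁ sin φ₂ + cos φ₁ cos φ₂ cos Δλ, the central angle is δ ≈ 1.107 rad (63.5°).
Interpolate at f = 1/2 with slerp weights a = sin((1−f)δ)/sin δ ≈ 0.588, b = sin(fδ)/sin δ ≈ 0.588.
p = a·p₁ + b·p₂ ≈ (-0.015, 0.495, 0.869); φ = arcsin(p_z) ≈ 60.32°, λ = atan2(p_y, p_x) ≈ 91.77°.

≈ 60°N, 92°E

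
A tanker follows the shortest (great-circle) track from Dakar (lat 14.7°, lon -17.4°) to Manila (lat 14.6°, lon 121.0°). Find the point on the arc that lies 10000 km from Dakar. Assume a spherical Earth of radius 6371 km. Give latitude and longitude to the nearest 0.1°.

≈ lat 32.4°, lon 82.1°

Convert each endpoint to a unit vector on the sphere (x = cos φ cos λ, y = cos φ sin λ, z = sin φ).
The central angle between the endpoints is δ = arccos(p₁·p₂) ≈ 2.260 rad (129.5°). The total great-circle distance is δ·R ≈ 2.260 × 6371 ≈ 14399 km, so the target fraction is f = 10000/14399 ≈ 0.694.
Interpolate at f ≈ 0.694 with slerp weights a = sin((1−f)δ)/sin δ ≈ 0.825, b = sin(fδ)/sin δ ≈ 1.296.
p = a·p₁ + b·p₂ ≈ (0.116, 0.836, 0.536); φ = arcsin(p_z) ≈ 32.42°, λ = atan2(p_y, p_x) ≈ 82.11°.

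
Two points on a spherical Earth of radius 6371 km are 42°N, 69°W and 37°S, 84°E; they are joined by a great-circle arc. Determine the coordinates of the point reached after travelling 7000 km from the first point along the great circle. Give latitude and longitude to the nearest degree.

≈ 21°N, 3°E

Write both endpoints as unit vectors p₁, p₂ with components (cos φ cos λ, cos φ sin λ, sin φ).
The central angle between the endpoints is δ = arccos(p₁·p₂) ≈ 2.769 rad (158.7°). The total great-circle distance is δ·R ≈ 2.769 × 6371 ≈ 17643 km, so the target fraction is f = 7000/17643 ≈ 0.397.
Interpolate at f ≈ 0.397 with slerp weights a = sin((1−f)δ)/sin δ ≈ 2.736, b = sin(fδ)/sin δ ≈ 2.449.
p = a·p₁ + b·p₂ ≈ (0.933, 0.047, 0.357); φ = arcsin(p_z) ≈ 20.91°, λ = atan2(p_y, p_x) ≈ 2.88°.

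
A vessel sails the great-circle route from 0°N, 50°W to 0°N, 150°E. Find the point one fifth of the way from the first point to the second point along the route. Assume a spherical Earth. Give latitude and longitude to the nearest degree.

The haversine formula gives a central angle δ ≈ 2.793 rad (160.0°) between the endpoints.
Interpolate at f = 1/5 with slerp weights a = sin((1−f)δ)/sin δ ≈ 2.304, b = sin(fδ)/sin δ ≈ 1.549.
p = a·p₁ + b·p₂ ≈ (0.139, -0.990, 0.000); φ = arcsin(p_z) ≈ 0.00°, λ = atan2(p_y, p_x) ≈ -82.00°.

≈ 0°N, 82°W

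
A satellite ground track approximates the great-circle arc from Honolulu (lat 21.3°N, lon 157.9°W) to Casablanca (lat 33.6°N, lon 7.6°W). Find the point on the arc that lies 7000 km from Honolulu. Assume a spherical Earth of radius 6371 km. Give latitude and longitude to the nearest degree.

The haversine formula gives a central angle δ ≈ 2.064 rad (118.2°) between the endpoints. The total great-circle distance is δ·R ≈ 2.064 × 6371 ≈ 13147 km, so the target fraction is f = 7000/13147 ≈ 0.532.
Interpolate at f ≈ 0.532 with slerp weights a = sin((1−f)δ)/sin δ ≈ 0.933, b = sin(fδ)/sin δ ≈ 1.011.
p = a·p₁ + b·p₂ ≈ (0.029, -0.438, 0.898); φ = arcsin(p_z) ≈ 63.94°, λ = atan2(p_y, p_x) ≈ -86.18°.

≈ lat 64°N, lon 86°W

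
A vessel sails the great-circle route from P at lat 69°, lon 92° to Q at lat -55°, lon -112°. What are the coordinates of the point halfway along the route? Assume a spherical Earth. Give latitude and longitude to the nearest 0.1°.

Convert each endpoint to a unit vector on the sphere (x = cos φ cos λ, y = cos φ sin λ, z = sin φ).
The central angle between the endpoints is δ = arccos(p₁·p₂) ≈ 2.832 rad (162.3°).
Interpolate at f = 1/2 with slerp weights a = sin((1−f)δ)/sin δ ≈ 3.245, b = sin(fδ)/sin δ ≈ 3.245.
p = a·p₁ + b·p₂ ≈ (-0.738, -0.564, 0.371); φ = arcsin(p_z) ≈ 21.80°, λ = atan2(p_y, p_x) ≈ -142.63°.

≈ lat 21.8°, lon -142.6°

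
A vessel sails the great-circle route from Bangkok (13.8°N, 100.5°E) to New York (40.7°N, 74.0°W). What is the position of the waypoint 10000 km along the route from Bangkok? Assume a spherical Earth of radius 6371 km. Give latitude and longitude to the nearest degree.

≈ 75°N, 59°W

Write both endpoints as unit vectors p₁, p₂ with components (cos φ cos λ, cos φ sin λ, sin φ).
The central angle between the endpoints is δ = arccos(p₁·p₂) ≈ 2.186 rad (125.3°). The total great-circle distance is δ·R ≈ 2.186 × 6371 ≈ 13928 km, so the target fraction is f = 10000/13928 ≈ 0.718.
Interpolate at f ≈ 0.718 with slerp weights a = sin((1−f)δ)/sin δ ≈ 0.708, b = sin(fδ)/sin δ ≈ 1.225.
p = a·p₁ + b·p₂ ≈ (0.131, -0.216, 0.968); φ = arcsin(p_z) ≈ 75.37°, λ = atan2(p_y, p_x) ≈ -58.87°.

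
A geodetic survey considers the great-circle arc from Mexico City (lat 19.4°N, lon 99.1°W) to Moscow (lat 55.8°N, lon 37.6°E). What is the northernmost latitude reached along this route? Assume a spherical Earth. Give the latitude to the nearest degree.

≈ 69°N

The great circle lies in the plane with unit normal n̂ = (p₁ × p₂)/|p₁ × p₂|.
Here n̂_z ≈ +0.366; the vertex latitude is φ_max = arccos|n̂_z| ≈ 68.5°.
Check via Clairaut: cos φ_max = |cos φ₁| · sin C = cos(19.4°)·sin(22.8°) ≈ 0.366, again giving ≈ 68.5°.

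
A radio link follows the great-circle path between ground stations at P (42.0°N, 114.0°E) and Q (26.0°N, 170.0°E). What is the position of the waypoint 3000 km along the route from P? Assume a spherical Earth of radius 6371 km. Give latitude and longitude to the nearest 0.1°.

Convert each endpoint to a unit vector on the sphere (x = cos φ cos λ, y = cos φ sin λ, z = sin φ).
The central angle between the endpoints is δ = arccos(p₁·p₂) ≈ 0.841 rad (48.2°). The total great-circle distance is δ·R ≈ 0.841 × 6371 ≈ 5357 km, so the target fraction is f = 3000/5357 ≈ 0.560.
Interpolate at f ≈ 0.560 with slerp weights a = sin((1−f)δ)/sin δ ≈ 0.485, b = sin(fδ)/sin δ ≈ 0.609.
p = a·p₁ + b·p₂ ≈ (-0.686, 0.424, 0.592); φ = arcsin(p_z) ≈ 36.27°, λ = atan2(p_y, p_x) ≈ 148.24°.

≈ (36.3°N, 148.2°E)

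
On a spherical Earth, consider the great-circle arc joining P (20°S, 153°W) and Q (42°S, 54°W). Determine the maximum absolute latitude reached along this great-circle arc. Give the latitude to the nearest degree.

≈ 46°S

The great circle lies in the plane with unit normal n̂ = (p₁ × p₂)/|p₁ × p₂|.
Here n̂_z ≈ +0.695; the vertex latitude is φ_max = arccos|n̂_z| ≈ 46.0°.
Check via Clairaut: cos φ_max = |cos φ₁| · sin C = cos(20.0°)·sin(132.3°) ≈ 0.695, again giving ≈ 46.0°.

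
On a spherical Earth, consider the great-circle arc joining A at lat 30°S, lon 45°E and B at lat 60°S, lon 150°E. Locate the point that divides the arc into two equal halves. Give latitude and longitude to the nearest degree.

≈ lat 57°S, lon 78°E

From cos δ = sin φ₁ sin φ₂ + cos φ₁ cos φ₂ cos Δλ, the central angle is δ ≈ 1.244 rad (71.3°).
Interpolate at f = 1/2 with slerp weights a = sin((1−f)δ)/sin δ ≈ 0.615, b = sin(fδ)/sin δ ≈ 0.615.
p = a·p₁ + b·p₂ ≈ (0.110, 0.531, -0.840); φ = arcsin(p_z) ≈ -57.19°, λ = atan2(p_y, p_x) ≈ 78.25°.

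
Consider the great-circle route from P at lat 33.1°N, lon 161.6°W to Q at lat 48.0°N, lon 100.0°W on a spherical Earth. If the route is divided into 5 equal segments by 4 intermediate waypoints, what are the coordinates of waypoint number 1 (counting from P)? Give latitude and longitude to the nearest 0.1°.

The haversine formula gives a central angle δ ≈ 0.833 rad (47.7°) between the endpoints.
Interpolate at f = 1/5 with slerp weights a = sin((1−f)δ)/sin δ ≈ 0.835, b = sin(fδ)/sin δ ≈ 0.224.
p = a·p₁ + b·p₂ ≈ (-0.690, -0.369, 0.623); φ = arcsin(p_z) ≈ 38.52°, λ = atan2(p_y, p_x) ≈ -151.89°.

≈ lat 38.5°N, lon 151.9°W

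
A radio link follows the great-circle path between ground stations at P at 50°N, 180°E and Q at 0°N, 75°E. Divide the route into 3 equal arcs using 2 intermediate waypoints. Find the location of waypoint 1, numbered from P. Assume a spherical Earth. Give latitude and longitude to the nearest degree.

≈ 45°N, 130°E

The haversine formula gives a central angle δ ≈ 1.738 rad (99.6°) between the endpoints.
Interpolate at f = 1/3 with slerp weights a = sin((1−f)δ)/sin δ ≈ 0.929, b = sin(fδ)/sin δ ≈ 0.555.
p = a·p₁ + b·p₂ ≈ (-0.454, 0.536, 0.712); φ = arcsin(p_z) ≈ 45.38°, λ = atan2(p_y, p_x) ≈ 130.23°.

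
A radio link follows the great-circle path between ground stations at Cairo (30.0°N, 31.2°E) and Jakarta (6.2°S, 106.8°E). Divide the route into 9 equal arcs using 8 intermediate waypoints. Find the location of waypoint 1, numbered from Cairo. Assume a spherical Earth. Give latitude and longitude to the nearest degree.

≈ (28°N, 41°E)

Convert each endpoint to a unit vector on the sphere (x = cos φ cos λ, y = cos φ sin λ, z = sin φ).
The central angle between the endpoints is δ = arccos(p₁·p₂) ≈ 1.410 rad (80.8°).
Interpolate at f = 1/9 with slerp weights a = sin((1−f)δ)/sin δ ≈ 0.962, b = sin(fδ)/sin δ ≈ 0.158.
p = a·p₁ + b·p₂ ≈ (0.668, 0.582, 0.464); φ = arcsin(p_z) ≈ 27.66°, λ = atan2(p_y, p_x) ≈ 41.09°.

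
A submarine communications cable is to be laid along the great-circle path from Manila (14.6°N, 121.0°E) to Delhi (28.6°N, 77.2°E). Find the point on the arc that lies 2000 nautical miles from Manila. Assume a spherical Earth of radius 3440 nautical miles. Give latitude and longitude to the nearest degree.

≈ (27°N, 88°E)

Convert each endpoint to a unit vector on the sphere (x = cos φ cos λ, y = cos φ sin λ, z = sin φ).
The central angle between the endpoints is δ = arccos(p₁·p₂) ≈ 0.747 rad (42.8°). The total great-circle distance is δ·R ≈ 0.747 × 3440 ≈ 2569 nmi, so the target fraction is f = 2000/2569 ≈ 0.779.
Interpolate at f ≈ 0.779 with slerp weights a = sin((1−f)δ)/sin δ ≈ 0.242, b = sin(fδ)/sin δ ≈ 0.809.
p = a·p₁ + b·p₂ ≈ (0.036, 0.893, 0.448); φ = arcsin(p_z) ≈ 26.62°, λ = atan2(p_y, p_x) ≈ 87.66°.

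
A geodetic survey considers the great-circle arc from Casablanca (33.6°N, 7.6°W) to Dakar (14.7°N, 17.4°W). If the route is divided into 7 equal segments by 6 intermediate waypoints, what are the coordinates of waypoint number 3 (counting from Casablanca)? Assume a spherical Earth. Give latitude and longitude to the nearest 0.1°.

Write both endpoints as unit vectors p₁, p₂ with components (cos φ cos λ, cos φ sin λ, sin φ).
The central angle between the endpoints is δ = arccos(p₁·p₂) ≈ 0.364 rad (20.9°).
Interpolate at f = 3/7 with slerp weights a = sin((1−f)δ)/sin δ ≈ 0.580, b = sin(fδ)/sin δ ≈ 0.436.
p = a·p₁ + b·p₂ ≈ (0.882, -0.190, 0.432); φ = arcsin(p_z) ≈ 25.58°, λ = atan2(p_y, p_x) ≈ -12.17°.

≈ 25.6°N, 12.2°W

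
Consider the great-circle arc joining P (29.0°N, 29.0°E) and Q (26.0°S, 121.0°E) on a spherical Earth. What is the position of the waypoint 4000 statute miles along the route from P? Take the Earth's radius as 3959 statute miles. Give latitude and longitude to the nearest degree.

Convert each endpoint to a unit vector on the sphere (x = cos φ cos λ, y = cos φ sin λ, z = sin φ).
The central angle between the endpoints is δ = arccos(p₁·p₂) ≈ 1.813 rad (103.9°). The total great-circle distance is δ·R ≈ 1.813 × 3959 ≈ 7178 mi, so the target fraction is f = 4000/7178 ≈ 0.557.
Interpolate at f ≈ 0.557 with slerp weights a = sin((1−f)δ)/sin δ ≈ 0.741, b = sin(fδ)/sin δ ≈ 0.873.
p = a·p₁ + b·p₂ ≈ (0.163, 0.986, -0.023); φ = arcsin(p_z) ≈ -1.33°, λ = atan2(p_y, p_x) ≈ 80.62°.

≈ (1°S, 81°E)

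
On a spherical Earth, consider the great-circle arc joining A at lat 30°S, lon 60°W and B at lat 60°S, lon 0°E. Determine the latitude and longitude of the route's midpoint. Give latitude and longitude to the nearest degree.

≈ lat 49°S, lon 39°W

Write both endpoints as unit vectors p₁, p₂ with components (cos φ cos λ, cos φ sin λ, sin φ).
The central angle between the endpoints is δ = arccos(p₁·p₂) ≈ 0.864 rad (49.5°).
Interpolate at f = 1/2 with slerp weights a = sin((1−f)δ)/sin δ ≈ 0.551, b = sin(fδ)/sin δ ≈ 0.551.
p = a·p₁ + b·p₂ ≈ (0.514, -0.413, -0.752); φ = arcsin(p_z) ≈ -48.77°, λ = atan2(p_y, p_x) ≈ -38.79°.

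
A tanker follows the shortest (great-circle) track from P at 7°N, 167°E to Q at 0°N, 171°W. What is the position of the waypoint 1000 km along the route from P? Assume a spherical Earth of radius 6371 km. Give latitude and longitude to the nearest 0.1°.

≈ 4.3°N, 175.6°E

From cos δ = sin φ₁ sin φ₂ + cos φ₁ cos φ₂ cos Δλ, the central angle is δ ≈ 0.402 rad (23.0°). The total great-circle distance is δ·R ≈ 0.402 × 6371 ≈ 2561 km, so the target fraction is f = 1000/2561 ≈ 0.390.
Interpolate at f ≈ 0.390 with slerp weights a = sin((1−f)δ)/sin δ ≈ 0.620, b = sin(fδ)/sin δ ≈ 0.400.
p = a·p₁ + b·p₂ ≈ (-0.994, 0.076, 0.076); φ = arcsin(p_z) ≈ 4.33°, λ = atan2(p_y, p_x) ≈ 175.63°.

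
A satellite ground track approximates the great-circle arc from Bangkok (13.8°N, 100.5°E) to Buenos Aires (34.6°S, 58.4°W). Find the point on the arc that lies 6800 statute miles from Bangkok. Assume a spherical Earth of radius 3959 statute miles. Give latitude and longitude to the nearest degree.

≈ 52°S, 14°E

Write both endpoints as unit vectors p₁, p₂ with components (cos φ cos λ, cos φ sin λ, sin φ).
The central angle between the endpoints is δ = arccos(p₁·p₂) ≈ 2.649 rad (151.8°). The total great-circle distance is δ·R ≈ 2.649 × 3959 ≈ 10488 mi, so the target fraction is f = 6800/10488 ≈ 0.648.
Interpolate at f ≈ 0.648 with slerp weights a = sin((1−f)δ)/sin δ ≈ 1.698, b = sin(fδ)/sin δ ≈ 2.093.
p = a·p₁ + b·p₂ ≈ (0.602, 0.154, -0.783); φ = arcsin(p_z) ≈ -51.57°, λ = atan2(p_y, p_x) ≈ 14.35°.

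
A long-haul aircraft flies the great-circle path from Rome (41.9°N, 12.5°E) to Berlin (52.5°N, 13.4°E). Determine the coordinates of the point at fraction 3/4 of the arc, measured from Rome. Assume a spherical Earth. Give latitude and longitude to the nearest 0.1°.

Write both endpoints as unit vectors p₁, p₂ with components (cos φ cos λ, cos φ sin λ, sin φ).
The central angle between the endpoints is δ = arccos(p₁·p₂) ≈ 0.185 rad (10.6°).
Interpolate at f = 3/4 with slerp weights a = sin((1−f)δ)/sin δ ≈ 0.251, b = sin(fδ)/sin δ ≈ 0.752.
p = a·p₁ + b·p₂ ≈ (0.628, 0.147, 0.764); φ = arcsin(p_z) ≈ 49.85°, λ = atan2(p_y, p_x) ≈ 13.14°.

≈ (49.9°N, 13.1°E)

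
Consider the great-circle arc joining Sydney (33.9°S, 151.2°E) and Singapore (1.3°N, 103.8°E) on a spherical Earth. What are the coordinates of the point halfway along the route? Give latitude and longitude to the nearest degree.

≈ 18°S, 125°E

From cos δ = sin φ₁ sin φ₂ + cos φ₁ cos φ₂ cos Δλ, the central angle is δ ≈ 0.990 rad (56.7°).
Interpolate at f = 1/2 with slerp weights a = sin((1−f)δ)/sin δ ≈ 0.568, b = sin(fδ)/sin δ ≈ 0.568.
p = a·p₁ + b·p₂ ≈ (-0.549, 0.779, -0.304); φ = arcsin(p_z) ≈ -17.70°, λ = atan2(p_y, p_x) ≈ 125.17°.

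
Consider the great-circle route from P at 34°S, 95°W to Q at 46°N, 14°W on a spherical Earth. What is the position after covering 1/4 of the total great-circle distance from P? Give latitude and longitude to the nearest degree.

≈ 14°S, 75°W

Write both endpoints as unit vectors p₁, p₂ with components (cos φ cos λ, cos φ sin λ, sin φ).
The central angle between the endpoints is δ = arccos(p₁·p₂) ≈ 1.888 rad (108.2°).
Interpolate at f = 1/4 with slerp weights a = sin((1−f)δ)/sin δ ≈ 1.040, b = sin(fδ)/sin δ ≈ 0.479.
p = a·p₁ + b·p₂ ≈ (0.247, -0.939, -0.237); φ = arcsin(p_z) ≈ -13.73°, λ = atan2(p_y, p_x) ≈ -75.24°.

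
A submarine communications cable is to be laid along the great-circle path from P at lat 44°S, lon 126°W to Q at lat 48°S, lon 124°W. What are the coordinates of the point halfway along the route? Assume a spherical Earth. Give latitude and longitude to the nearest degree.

Write both endpoints as unit vectors p₁, p₂ with components (cos φ cos λ, cos φ sin λ, sin φ).
The central angle between the endpoints is δ = arccos(p₁·p₂) ≈ 0.074 rad (4.2°).
Interpolate at f = 1/2 with slerp weights a = sin((1−f)δ)/sin δ ≈ 0.500, b = sin(fδ)/sin δ ≈ 0.500.
p = a·p₁ + b·p₂ ≈ (-0.399, -0.569, -0.719); φ = arcsin(p_z) ≈ -46.00°, λ = atan2(p_y, p_x) ≈ -125.04°.

≈ lat 46°S, lon 125°W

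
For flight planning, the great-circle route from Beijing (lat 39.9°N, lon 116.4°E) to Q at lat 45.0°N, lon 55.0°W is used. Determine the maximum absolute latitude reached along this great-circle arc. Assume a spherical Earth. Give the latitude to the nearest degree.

≈ 85°N

The great circle lies in the plane with unit normal n̂ = (p₁ × p₂)/|p₁ × p₂|.
Here n̂_z ≈ -0.081; the vertex latitude is φ_max = arccos|n̂_z| ≈ 85.3°.
Check via Clairaut: cos φ_max = |cos φ₁| · sin C = cos(39.9°)·sin(6.1°) ≈ 0.081, again giving ≈ 85.3°.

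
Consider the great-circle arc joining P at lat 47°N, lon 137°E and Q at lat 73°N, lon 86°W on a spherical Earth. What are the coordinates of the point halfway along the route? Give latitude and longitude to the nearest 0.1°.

≈ lat 73.2°N, lon 160.1°E

From cos δ = sin φ₁ sin φ₂ + cos φ₁ cos φ₂ cos Δλ, the central angle is δ ≈ 0.984 rad (56.4°).
Interpolate at f = 1/2 with slerp weights a = sin((1−f)δ)/sin δ ≈ 0.567, b = sin(fδ)/sin δ ≈ 0.567.
p = a·p₁ + b·p₂ ≈ (-0.271, 0.098, 0.957); φ = arcsin(p_z) ≈ 73.22°, λ = atan2(p_y, p_x) ≈ 160.07°.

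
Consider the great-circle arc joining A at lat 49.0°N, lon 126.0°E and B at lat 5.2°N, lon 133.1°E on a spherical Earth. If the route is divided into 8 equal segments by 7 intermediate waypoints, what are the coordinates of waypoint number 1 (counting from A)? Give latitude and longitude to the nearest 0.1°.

Write both endpoints as unit vectors p₁, p₂ with components (cos φ cos λ, cos φ sin λ, sin φ).
The central angle between the endpoints is δ = arccos(p₁·p₂) ≈ 0.772 rad (44.2°).
Interpolate at f = 1/8 with slerp weights a = sin((1−f)δ)/sin δ ≈ 0.896, b = sin(fδ)/sin δ ≈ 0.138.
p = a·p₁ + b·p₂ ≈ (-0.440, 0.576, 0.689); φ = arcsin(p_z) ≈ 43.55°, λ = atan2(p_y, p_x) ≈ 127.34°.

≈ lat 43.6°N, lon 127.3°E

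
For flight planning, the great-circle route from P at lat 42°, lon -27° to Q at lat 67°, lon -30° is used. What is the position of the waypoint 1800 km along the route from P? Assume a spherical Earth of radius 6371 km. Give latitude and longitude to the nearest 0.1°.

From cos δ = sin φ₁ sin φ₂ + cos φ₁ cos φ₂ cos Δλ, the central angle is δ ≈ 0.437 rad (25.1°). The total great-circle distance is δ·R ≈ 0.437 × 6371 ≈ 2786 km, so the target fraction is f = 1800/2786 ≈ 0.646.
Interpolate at f ≈ 0.646 with slerp weights a = sin((1−f)δ)/sin δ ≈ 0.364, b = sin(fδ)/sin δ ≈ 0.658.
p = a·p₁ + b·p₂ ≈ (0.464, -0.251, 0.850); φ = arcsin(p_z) ≈ 58.16°, λ = atan2(p_y, p_x) ≈ -28.46°.

≈ lat 58.2°, lon -28.5°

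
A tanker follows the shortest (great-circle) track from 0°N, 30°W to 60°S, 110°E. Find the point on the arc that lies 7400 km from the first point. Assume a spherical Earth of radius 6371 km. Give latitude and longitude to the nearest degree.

Convert each endpoint to a unit vector on the sphere (x = cos φ cos λ, y = cos φ sin λ, z = sin φ).
The central angle between the endpoints is δ = arccos(p₁·p₂) ≈ 1.964 rad (112.5°). The total great-circle distance is δ·R ≈ 1.964 × 6371 ≈ 12512 km, so the target fraction is f = 7400/12512 ≈ 0.591.
Interpolate at f ≈ 0.591 with slerp weights a = sin((1−f)δ)/sin δ ≈ 0.778, b = sin(fδ)/sin δ ≈ 0.993.
p = a·p₁ + b·p₂ ≈ (0.504, 0.077, -0.860); φ = arcsin(p_z) ≈ -59.33°, λ = atan2(p_y, p_x) ≈ 8.73°.

≈ 59°S, 9°E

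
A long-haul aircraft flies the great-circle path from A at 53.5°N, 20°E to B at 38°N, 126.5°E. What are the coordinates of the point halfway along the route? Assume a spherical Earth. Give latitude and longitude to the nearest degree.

Convert each endpoint to a unit vector on the sphere (x = cos φ cos λ, y = cos φ sin λ, z = sin φ).
The central angle between the endpoints is δ = arccos(p₁·p₂) ≈ 1.201 rad (68.8°).
Interpolate at f = 1/2 with slerp weights a = sin((1−f)δ)/sin δ ≈ 0.606, b = sin(fδ)/sin δ ≈ 0.606.
p = a·p₁ + b·p₂ ≈ (0.055, 0.507, 0.860); φ = arcsin(p_z) ≈ 59.33°, λ = atan2(p_y, p_x) ≈ 83.85°.

≈ 59°N, 84°E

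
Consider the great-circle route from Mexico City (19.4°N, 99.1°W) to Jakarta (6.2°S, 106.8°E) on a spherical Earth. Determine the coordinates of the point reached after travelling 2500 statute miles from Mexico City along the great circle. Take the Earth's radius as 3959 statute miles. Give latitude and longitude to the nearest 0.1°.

From cos δ = sin φ₁ sin φ₂ + cos φ₁ cos φ₂ cos Δλ, the central angle is δ ≈ 2.645 rad (151.6°). The total great-circle distance is δ·R ≈ 2.645 × 3959 ≈ 10473 mi, so the target fraction is f = 2500/10473 ≈ 0.239.
Interpolate at f ≈ 0.239 with slerp weights a = sin((1−f)δ)/sin δ ≈ 1.898, b = sin(fδ)/sin δ ≈ 1.240.
p = a·p₁ + b·p₂ ≈ (-0.639, -0.587, 0.496); φ = arcsin(p_z) ≈ 29.76°, λ = atan2(p_y, p_x) ≈ -137.43°.

≈ (29.8°N, 137.4°W)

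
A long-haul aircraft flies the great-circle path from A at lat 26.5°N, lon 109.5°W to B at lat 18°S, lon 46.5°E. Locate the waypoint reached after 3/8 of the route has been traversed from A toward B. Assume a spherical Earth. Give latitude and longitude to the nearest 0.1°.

≈ lat 26.3°N, lon 43.3°W

Write both endpoints as unit vectors p₁, p₂ with components (cos φ cos λ, cos φ sin λ, sin φ).
The central angle between the endpoints is δ = arccos(p₁·p₂) ≈ 2.727 rad (156.3°).
Interpolate at f = 3/8 with slerp weights a = sin((1−f)δ)/sin δ ≈ 2.462, b = sin(fδ)/sin δ ≈ 2.121.
p = a·p₁ + b·p₂ ≈ (0.653, -0.614, 0.443); φ = arcsin(p_z) ≈ 26.32°, λ = atan2(p_y, p_x) ≈ -43.26°.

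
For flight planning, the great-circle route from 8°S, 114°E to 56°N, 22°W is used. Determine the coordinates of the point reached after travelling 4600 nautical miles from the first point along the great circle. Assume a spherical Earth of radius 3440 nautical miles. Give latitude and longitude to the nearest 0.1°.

≈ 55.8°N, 62.5°E

Write both endpoints as unit vectors p₁, p₂ with components (cos φ cos λ, cos φ sin λ, sin φ).
The central angle between the endpoints is δ = arccos(p₁·p₂) ≈ 2.110 rad (120.9°). The total great-circle distance is δ·R ≈ 2.110 × 3440 ≈ 7259 nmi, so the target fraction is f = 4600/7259 ≈ 0.634.
Interpolate at f ≈ 0.634 with slerp weights a = sin((1−f)δ)/sin δ ≈ 0.814, b = sin(fδ)/sin δ ≈ 1.134.
p = a·p₁ + b·p₂ ≈ (0.260, 0.499, 0.827); φ = arcsin(p_z) ≈ 55.77°, λ = atan2(p_y, p_x) ≈ 62.47°.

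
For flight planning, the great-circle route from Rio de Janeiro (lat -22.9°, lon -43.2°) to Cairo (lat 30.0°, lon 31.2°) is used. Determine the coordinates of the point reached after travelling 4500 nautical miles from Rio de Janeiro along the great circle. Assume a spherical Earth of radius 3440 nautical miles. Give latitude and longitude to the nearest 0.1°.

≈ lat 22.9°, lon 17.8°

Convert each endpoint to a unit vector on the sphere (x = cos φ cos λ, y = cos φ sin λ, z = sin φ).
The central angle between the endpoints is δ = arccos(p₁·p₂) ≈ 1.551 rad (88.9°). The total great-circle distance is δ·R ≈ 1.551 × 3440 ≈ 5335 nmi, so the target fraction is f = 4500/5335 ≈ 0.844.
Interpolate at f ≈ 0.844 with slerp weights a = sin((1−f)δ)/sin δ ≈ 0.240, b = sin(fδ)/sin δ ≈ 0.966.
p = a·p₁ + b·p₂ ≈ (0.877, 0.282, 0.389); φ = arcsin(p_z) ≈ 22.92°, λ = atan2(p_y, p_x) ≈ 17.81°.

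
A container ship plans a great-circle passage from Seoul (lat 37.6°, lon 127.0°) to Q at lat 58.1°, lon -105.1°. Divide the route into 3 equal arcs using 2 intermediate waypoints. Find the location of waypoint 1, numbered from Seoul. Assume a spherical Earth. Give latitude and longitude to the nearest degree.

≈ lat 59°, lon 148°

Convert each endpoint to a unit vector on the sphere (x = cos φ cos λ, y = cos φ sin λ, z = sin φ).
The central angle between the endpoints is δ = arccos(p₁·p₂) ≈ 1.307 rad (74.9°).
Interpolate at f = 1/3 with slerp weights a = sin((1−f)δ)/sin δ ≈ 0.793, b = sin(fδ)/sin δ ≈ 0.437.
p = a·p₁ + b·p₂ ≈ (-0.438, 0.278, 0.855); φ = arcsin(p_z) ≈ 58.73°, λ = atan2(p_y, p_x) ≈ 147.56°.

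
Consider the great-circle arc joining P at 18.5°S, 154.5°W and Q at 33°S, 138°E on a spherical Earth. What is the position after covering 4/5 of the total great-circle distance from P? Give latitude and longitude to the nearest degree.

Write both endpoints as unit vectors p₁, p₂ with components (cos φ cos λ, cos φ sin λ, sin φ).
The central angle between the endpoints is δ = arccos(p₁·p₂) ≈ 1.073 rad (61.5°).
Interpolate at f = 4/5 with slerp weights a = sin((1−f)δ)/sin δ ≈ 0.242, b = sin(fδ)/sin δ ≈ 0.861.
p = a·p₁ + b·p₂ ≈ (-0.744, 0.384, -0.546); φ = arcsin(p_z) ≈ -33.10°, λ = atan2(p_y, p_x) ≈ 152.69°.

≈ 33°S, 153°E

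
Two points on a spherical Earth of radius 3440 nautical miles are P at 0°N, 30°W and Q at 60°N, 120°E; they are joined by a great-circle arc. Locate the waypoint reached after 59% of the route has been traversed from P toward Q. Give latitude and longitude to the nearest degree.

The haversine formula gives a central angle δ ≈ 2.019 rad (115.7°) between the endpoints.
Interpolate at f = 0.59 with slerp weights a = sin((1−f)δ)/sin δ ≈ 0.817, b = sin(fδ)/sin δ ≈ 1.030.
p = a·p₁ + b·p₂ ≈ (0.450, 0.038, 0.892); φ = arcsin(p_z) ≈ 63.16°, λ = atan2(p_y, p_x) ≈ 4.79°.

≈ 63°N, 5°E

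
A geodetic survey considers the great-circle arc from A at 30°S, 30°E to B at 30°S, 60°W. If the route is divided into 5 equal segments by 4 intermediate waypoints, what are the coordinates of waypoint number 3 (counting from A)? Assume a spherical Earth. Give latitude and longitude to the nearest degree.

Write both endpoints as unit vectors p₁, p₂ with components (cos φ cos λ, cos φ sin λ, sin φ).
The central angle between the endpoints is δ = arccos(p₁·p₂) ≈ 1.318 rad (75.5°).
Interpolate at f = 3/5 with slerp weights a = sin((1−f)δ)/sin δ ≈ 0.520, b = sin(fδ)/sin δ ≈ 0.734.
p = a·p₁ + b·p₂ ≈ (0.708, -0.326, -0.627); φ = arcsin(p_z) ≈ -38.83°, λ = atan2(p_y, p_x) ≈ -24.71°.

≈ 39°S, 25°W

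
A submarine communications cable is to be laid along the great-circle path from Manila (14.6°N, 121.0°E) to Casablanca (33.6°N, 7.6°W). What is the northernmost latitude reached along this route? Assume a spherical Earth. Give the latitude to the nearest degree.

The great circle lies in the plane with unit normal n̂ = (p₁ × p₂)/|p₁ × p₂|.
Here n̂_z ≈ -0.676; the vertex latitude is φ_max = arccos|n̂_z| ≈ 47.5°.
Check via Clairaut: cos φ_max = |cos φ₁| · sin C = cos(14.6°)·sin(44.3°) ≈ 0.676, again giving ≈ 47.5°.

≈ 47°N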